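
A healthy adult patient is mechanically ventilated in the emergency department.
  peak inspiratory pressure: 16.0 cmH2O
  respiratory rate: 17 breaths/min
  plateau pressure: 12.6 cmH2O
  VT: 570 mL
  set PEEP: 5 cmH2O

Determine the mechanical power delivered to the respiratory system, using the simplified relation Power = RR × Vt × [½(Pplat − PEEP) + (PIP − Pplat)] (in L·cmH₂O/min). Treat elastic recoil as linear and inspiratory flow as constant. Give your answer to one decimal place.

69.8

Per-breath work = Vt × [½(Pplat−PEEP) + (PIP−Pplat)] = 0.570 × [0.5×7.6 + 3.4] = 0.570 × 7.2 = 4.104 L·cmH2O.
Power = 17 × 4.104 = 69.768 L·cmH2O/min.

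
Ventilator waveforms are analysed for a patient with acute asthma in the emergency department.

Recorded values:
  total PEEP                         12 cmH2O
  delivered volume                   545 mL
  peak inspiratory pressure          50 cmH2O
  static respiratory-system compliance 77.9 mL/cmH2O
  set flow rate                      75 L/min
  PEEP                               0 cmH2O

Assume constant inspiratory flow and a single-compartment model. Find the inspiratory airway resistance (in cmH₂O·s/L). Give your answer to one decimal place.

Flow: 75 L/min ÷ 60 = 1.25 L/s.
Total PEEP = 12 cmH2O (set 0 + intrinsic 12); this is the baseline alveolar pressure.
Equation of motion (constant flow): PIP = Vt/C + R·V̇ + PEEP.
R·V̇ = PIP − Vt/C − PEEP = 50 − 545/77.9 − 12 = 50 − 6.996 − 12 = 31.004 cmH2O.
R = 31.004 / 1.25 = 24.803 cmH2O·s/L.

24.8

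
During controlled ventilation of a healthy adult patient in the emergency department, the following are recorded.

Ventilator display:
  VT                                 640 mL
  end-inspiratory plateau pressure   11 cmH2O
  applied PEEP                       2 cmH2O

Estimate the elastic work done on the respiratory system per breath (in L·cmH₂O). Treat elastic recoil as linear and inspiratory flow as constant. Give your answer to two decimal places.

Elastic work ≈ ½ × (Pplat − PEEP) × Vt = 0.5 × (11 − 2) × 0.640 L = 0.5 × 9.0 × 0.640 = 2.88 L·cmH2O.

2.88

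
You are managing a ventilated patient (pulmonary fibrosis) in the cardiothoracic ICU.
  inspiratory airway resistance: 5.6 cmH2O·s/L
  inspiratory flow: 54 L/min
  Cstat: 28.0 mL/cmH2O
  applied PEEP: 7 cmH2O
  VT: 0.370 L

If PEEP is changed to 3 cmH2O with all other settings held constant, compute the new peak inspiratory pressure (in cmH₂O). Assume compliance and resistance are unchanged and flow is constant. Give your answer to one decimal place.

Flow: 54 L/min ÷ 60 = 0.9 L/s.
PIP = Vt/C + R·V̇ + PEEP (constant-flow equation of motion).
Only the baseline term changes: ΔPIP = ΔPEEP = 3 − 7 = -4.0 cmH2O.
Original PIP = 370/28.0 + 5.6×0.9 + 7 = 25.254 cmH2O; new PIP = 25.254 + (-4.0) = 21.254 cmH2O.

21.3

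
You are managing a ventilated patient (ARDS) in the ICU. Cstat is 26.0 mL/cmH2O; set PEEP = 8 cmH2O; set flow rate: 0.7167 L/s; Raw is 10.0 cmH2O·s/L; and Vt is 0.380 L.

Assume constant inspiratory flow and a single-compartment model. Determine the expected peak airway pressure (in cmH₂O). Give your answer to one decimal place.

29.8

Equation of motion (constant flow): PIP = Vt/C + R·V̇ + PEEP.
PIP = 380/26.0 + 10.0×0.7167 + 8 = 14.615 + 7.167 + 8 = 29.782 cmH2O.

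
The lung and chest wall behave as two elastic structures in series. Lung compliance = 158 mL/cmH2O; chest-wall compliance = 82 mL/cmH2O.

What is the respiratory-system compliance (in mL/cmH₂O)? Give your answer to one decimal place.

Lung and chest wall are elastances in series: 1/Crs = 1/CL + 1/Ccw.
1/Crs = 1/158 + 1/82 = 0.01852.
Crs = 53.996 mL/cmH2O.

54.0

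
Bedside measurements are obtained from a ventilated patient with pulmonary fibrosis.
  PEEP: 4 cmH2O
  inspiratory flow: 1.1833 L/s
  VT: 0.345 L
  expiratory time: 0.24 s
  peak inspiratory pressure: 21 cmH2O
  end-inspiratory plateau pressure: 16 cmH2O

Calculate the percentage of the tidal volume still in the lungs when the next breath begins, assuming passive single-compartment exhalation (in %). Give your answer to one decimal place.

13.9

R = (PIP − Pplat)/V̇ = (21 − 16) / 1.1833 = 5.0/1.1833 = 4.225 cmH2O·s/L.
C = Vt/(Pplat − PEEP) = 345.0 / (16 − 4) = 345.0/12.0 = 28.75 mL/cmH2O.
τ = R × C = 4.225 × 0.02875 L/cmH2O = 0.1215 s.
Fraction remaining at end-expiration = e^(−Te/τ) = e^(−0.24/0.1215) = 0.1387 → 13.87%.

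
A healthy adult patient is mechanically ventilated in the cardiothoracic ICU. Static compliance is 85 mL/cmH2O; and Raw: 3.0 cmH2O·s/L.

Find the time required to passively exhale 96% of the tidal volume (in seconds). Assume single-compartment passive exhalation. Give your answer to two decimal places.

τ = R × C = 3.0 × 85 mL/cmH2O = 3.0 × 0.085 L/cmH2O = 0.255 s.
Exhaled fraction f = 1 − e^(−t/τ) → t = −τ·ln(1 − f) = −0.255·ln(0.04) = 0.8208 s.

0.82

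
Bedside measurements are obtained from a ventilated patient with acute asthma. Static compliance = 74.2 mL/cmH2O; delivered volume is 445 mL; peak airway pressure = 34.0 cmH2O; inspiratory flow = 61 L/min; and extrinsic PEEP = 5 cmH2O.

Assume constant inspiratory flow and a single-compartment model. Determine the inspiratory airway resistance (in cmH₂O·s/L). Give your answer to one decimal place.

22.6

Flow: 61 L/min ÷ 60 = 1.0167 L/s.
Equation of motion (constant flow): PIP = Vt/C + R·V̇ + PEEP.
R·V̇ = PIP − Vt/C − PEEP = 34.0 − 445/74.2 − 5 = 34.0 − 5.997 − 5 = 23.003 cmH2O.
R = 23.003 / 1.0167 = 22.625 cmH2O·s/L.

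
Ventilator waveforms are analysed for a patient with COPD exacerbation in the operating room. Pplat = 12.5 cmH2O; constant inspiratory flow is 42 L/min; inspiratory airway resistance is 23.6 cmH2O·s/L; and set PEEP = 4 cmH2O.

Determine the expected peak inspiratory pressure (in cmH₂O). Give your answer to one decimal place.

29.0

Flow: 42 L/min ÷ 60 = 0.7 L/s.
PIP = Pplat + Raw × flow = 12.5 + 23.6 × 0.7 = 12.5 + 16.52 = 29.02 cmH2O.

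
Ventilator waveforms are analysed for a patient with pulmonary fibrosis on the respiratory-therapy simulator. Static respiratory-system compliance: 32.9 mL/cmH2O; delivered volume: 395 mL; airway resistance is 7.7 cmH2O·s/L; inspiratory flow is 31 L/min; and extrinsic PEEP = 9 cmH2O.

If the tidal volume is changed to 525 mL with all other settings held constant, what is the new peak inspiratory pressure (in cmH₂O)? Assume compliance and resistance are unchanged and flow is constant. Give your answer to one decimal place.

28.9

Flow: 31 L/min ÷ 60 = 0.5167 L/s.
PIP = Vt/C + R·V̇ + PEEP (constant-flow equation of motion).
Only the elastic term changes: ΔPIP = ΔVt / C = (525 − 395) / 32.9 = 3.951 cmH2O.
Original PIP = 395/32.9 + 7.7×0.5167 + 9 = 24.985 cmH2O; new PIP = 24.985 + (3.951) = 28.936 cmH2O.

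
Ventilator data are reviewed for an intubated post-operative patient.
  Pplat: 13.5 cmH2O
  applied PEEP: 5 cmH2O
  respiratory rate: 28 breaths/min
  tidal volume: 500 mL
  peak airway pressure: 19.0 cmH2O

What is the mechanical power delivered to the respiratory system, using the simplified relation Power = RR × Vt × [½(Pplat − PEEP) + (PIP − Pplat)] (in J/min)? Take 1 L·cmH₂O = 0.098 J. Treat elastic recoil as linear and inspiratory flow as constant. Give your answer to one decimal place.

13.4

Per-breath work = Vt × [½(Pplat−PEEP) + (PIP−Pplat)] = 0.500 × [0.5×8.5 + 5.5] = 0.500 × 9.75 = 4.875 L·cmH2O.
Power = 28 × 4.875 = 136.5 L·cmH2O/min.
× 0.098 J/(L·cmH2O) → 13.377 J/min.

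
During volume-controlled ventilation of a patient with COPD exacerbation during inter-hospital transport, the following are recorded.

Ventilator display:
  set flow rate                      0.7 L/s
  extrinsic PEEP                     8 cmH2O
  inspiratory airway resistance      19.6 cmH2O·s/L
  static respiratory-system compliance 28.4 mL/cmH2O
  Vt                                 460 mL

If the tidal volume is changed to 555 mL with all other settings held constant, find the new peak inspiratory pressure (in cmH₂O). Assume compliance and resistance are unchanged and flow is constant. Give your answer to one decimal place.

41.3

PIP = Vt/C + R·V̇ + PEEP (constant-flow equation of motion).
Only the elastic term changes: ΔPIP = ΔVt / C = (555 − 460) / 28.4 = 3.345 cmH2O.
Original PIP = 460/28.4 + 19.6×0.7 + 8 = 37.917 cmH2O; new PIP = 37.917 + (3.345) = 41.262 cmH2O.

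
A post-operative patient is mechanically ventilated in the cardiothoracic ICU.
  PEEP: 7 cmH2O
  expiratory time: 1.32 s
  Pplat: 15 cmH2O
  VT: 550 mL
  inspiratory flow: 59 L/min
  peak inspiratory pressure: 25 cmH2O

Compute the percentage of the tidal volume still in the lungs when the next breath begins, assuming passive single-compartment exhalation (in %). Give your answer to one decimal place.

15.1

Flow: 59 L/min ÷ 60 = 0.9833 L/s.
R = (PIP − Pplat)/V̇ = (25 − 15) / 0.9833 = 10.0/0.9833 = 10.17 cmH2O·s/L.
C = Vt/(Pplat − PEEP) = 550.0 / (15 − 7) = 550.0/8.0 = 68.75 mL/cmH2O.
τ = R × C = 10.17 × 0.06875 L/cmH2O = 0.6992 s.
Fraction remaining at end-expiration = e^(−Te/τ) = e^(−1.32/0.6992) = 0.1514 → 15.14%.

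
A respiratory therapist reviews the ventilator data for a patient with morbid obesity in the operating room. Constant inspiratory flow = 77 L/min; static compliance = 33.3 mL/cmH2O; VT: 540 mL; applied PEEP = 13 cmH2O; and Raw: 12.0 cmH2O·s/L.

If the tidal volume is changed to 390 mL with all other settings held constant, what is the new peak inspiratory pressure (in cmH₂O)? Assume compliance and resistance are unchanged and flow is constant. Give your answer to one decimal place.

Flow: 77 L/min ÷ 60 = 1.2833 L/s.
PIP = Vt/C + R·V̇ + PEEP (constant-flow equation of motion).
Only the elastic term changes: ΔPIP = ΔVt / C = (390 − 540) / 33.3 = -4.505 cmH2O.
Original PIP = 540/33.3 + 12.0×1.2833 + 13 = 44.616 cmH2O; new PIP = 44.616 + (-4.505) = 40.111 cmH2O.

40.1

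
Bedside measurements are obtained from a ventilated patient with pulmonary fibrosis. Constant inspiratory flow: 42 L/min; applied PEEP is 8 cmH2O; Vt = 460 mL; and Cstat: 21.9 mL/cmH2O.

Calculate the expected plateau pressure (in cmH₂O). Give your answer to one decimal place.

Pplat = PEEP + Vt / Cstat = 8 + 460 / 21.9 = 8 + 21.005 = 29.005 cmH2O.

29.0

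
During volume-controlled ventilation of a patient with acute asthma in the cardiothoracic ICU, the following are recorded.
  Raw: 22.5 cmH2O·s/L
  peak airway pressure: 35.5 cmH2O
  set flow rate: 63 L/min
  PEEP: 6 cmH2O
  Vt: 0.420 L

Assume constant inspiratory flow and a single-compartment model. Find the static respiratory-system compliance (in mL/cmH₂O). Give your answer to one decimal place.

Flow: 63 L/min ÷ 60 = 1.05 L/s.
Equation of motion (constant flow): PIP = Vt/C + R·V̇ + PEEP.
Vt/C = PIP − R·V̇ − PEEP = 35.5 − 22.5×1.05 − 6 = 35.5 − 23.625 − 6 = 5.875 cmH2O.
C = Vt / 5.875 = 420 / 5.875 = 71.489 mL/cmH2O.

71.5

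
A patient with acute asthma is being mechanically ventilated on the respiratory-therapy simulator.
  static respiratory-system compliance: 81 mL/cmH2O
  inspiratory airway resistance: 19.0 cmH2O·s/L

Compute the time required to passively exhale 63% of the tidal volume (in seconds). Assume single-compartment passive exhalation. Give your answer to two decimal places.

1.53

τ = R × C = 19.0 × 81 mL/cmH2O = 19.0 × 0.081 L/cmH2O = 1.539 s.
Exhaled fraction f = 1 − e^(−t/τ) → t = −τ·ln(1 − f) = −1.539·ln(0.37) = 1.53 s.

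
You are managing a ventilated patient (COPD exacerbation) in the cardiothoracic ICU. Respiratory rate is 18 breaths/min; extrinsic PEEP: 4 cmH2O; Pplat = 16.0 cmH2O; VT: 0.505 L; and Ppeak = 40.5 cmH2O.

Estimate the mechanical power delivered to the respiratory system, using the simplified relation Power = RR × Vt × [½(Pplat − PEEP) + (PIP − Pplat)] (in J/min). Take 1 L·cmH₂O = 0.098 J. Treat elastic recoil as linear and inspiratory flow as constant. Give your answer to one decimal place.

Per-breath work = Vt × [½(Pplat−PEEP) + (PIP−Pplat)] = 0.505 × [0.5×12.0 + 24.5] = 0.505 × 30.5 = 15.403 L·cmH2O.
Power = 18 × 15.403 = 277.25 L·cmH2O/min.
× 0.098 J/(L·cmH2O) → 27.171 J/min.

27.2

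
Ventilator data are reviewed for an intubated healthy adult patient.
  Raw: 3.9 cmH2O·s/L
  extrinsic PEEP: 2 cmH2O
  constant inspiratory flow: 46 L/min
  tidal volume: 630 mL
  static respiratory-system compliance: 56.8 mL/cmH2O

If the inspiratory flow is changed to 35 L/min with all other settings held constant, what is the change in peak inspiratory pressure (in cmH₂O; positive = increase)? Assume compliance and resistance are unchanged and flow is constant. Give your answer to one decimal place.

Flow: 46 L/min ÷ 60 = 0.7667 L/s.
New flow: 35 L/min ÷ 60 = 0.5833 L/s.
PIP = Vt/C + R·V̇ + PEEP (constant-flow equation of motion).
Only the resistive term changes: ΔPIP = R × ΔV̇ = 3.9 × (0.5833 − 0.7667) = 3.9 × -0.1834 = -0.7153 cmH2O.

-0.7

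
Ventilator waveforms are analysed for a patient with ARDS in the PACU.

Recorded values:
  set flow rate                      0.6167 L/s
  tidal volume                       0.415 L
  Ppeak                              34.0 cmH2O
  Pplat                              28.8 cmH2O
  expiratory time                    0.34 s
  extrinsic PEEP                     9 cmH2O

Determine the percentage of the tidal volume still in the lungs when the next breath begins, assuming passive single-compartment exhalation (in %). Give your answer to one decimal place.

14.6

R = (PIP − Pplat)/V̇ = (34.0 − 28.8) / 0.6167 = 5.2/0.6167 = 8.432 cmH2O·s/L.
C = Vt/(Pplat − PEEP) = 415.0 / (28.8 − 9) = 415.0/19.8 = 20.96 mL/cmH2O.
τ = R × C = 8.432 × 0.02096 L/cmH2O = 0.1767 s.
Fraction remaining at end-expiration = e^(−Te/τ) = e^(−0.34/0.1767) = 0.146 → 14.6%.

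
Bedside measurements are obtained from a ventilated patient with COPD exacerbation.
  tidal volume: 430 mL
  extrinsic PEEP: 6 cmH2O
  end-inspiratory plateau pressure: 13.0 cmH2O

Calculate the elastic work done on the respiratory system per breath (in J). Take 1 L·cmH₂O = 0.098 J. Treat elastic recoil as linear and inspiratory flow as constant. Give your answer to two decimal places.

Elastic work ≈ ½ × (Pplat − PEEP) × Vt = 0.5 × (13.0 − 6) × 0.430 L = 0.5 × 7.0 × 0.430 = 1.505 L·cmH2O.
× 0.098 J/(L·cmH2O) → 0.1475 J.

0.15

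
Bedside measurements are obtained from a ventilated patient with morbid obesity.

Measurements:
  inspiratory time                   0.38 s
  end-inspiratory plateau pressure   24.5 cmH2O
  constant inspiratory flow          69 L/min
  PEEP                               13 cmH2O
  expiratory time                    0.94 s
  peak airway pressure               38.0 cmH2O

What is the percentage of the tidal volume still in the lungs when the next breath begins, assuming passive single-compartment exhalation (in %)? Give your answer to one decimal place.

Flow: 69 L/min ÷ 60 = 1.15 L/s.
Vt = flow × Ti = 1.15 L/s × 0.38 s × 1000 mL/L = 437.0 mL.
R = (PIP − Pplat)/V̇ = (38.0 − 24.5) / 1.15 = 13.5/1.15 = 11.739 cmH2O·s/L.
C = Vt/(Pplat − PEEP) = 437.0 / (24.5 − 13) = 437.0/11.5 = 38.0 mL/cmH2O.
τ = R × C = 11.739 × 0.038 L/cmH2O = 0.4461 s.
Fraction remaining at end-expiration = e^(−Te/τ) = e^(−0.94/0.4461) = 0.1216 → 12.16%.

12.2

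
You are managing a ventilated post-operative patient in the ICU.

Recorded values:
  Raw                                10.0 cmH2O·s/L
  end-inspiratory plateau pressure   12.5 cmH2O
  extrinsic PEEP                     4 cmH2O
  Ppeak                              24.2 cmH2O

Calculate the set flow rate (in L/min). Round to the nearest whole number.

flow = (PIP − Pplat) / Raw = (24.2 − 12.5) / 10.0 = 1.17 L/s × 60 = 70.2 L/min.

70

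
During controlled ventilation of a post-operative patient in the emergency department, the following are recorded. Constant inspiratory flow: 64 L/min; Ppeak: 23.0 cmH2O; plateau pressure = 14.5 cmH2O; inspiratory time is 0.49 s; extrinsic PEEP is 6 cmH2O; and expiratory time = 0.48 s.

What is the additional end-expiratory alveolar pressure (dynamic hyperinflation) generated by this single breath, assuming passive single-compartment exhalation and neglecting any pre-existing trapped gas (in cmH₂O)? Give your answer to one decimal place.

3.2

Flow: 64 L/min ÷ 60 = 1.0667 L/s.
Vt = flow × Ti = 1.0667 L/s × 0.49 s × 1000 mL/L = 522.68 mL.
R = (PIP − Pplat)/V̇ = (23.0 − 14.5) / 1.0667 = 8.5/1.0667 = 7.969 cmH2O·s/L.
C = Vt/(Pplat − PEEP) = 522.68 / (14.5 − 6) = 522.68/8.5 = 61.492 mL/cmH2O.
τ = R × C = 7.969 × 0.06149 L/cmH2O = 0.49 s.
Fraction remaining = e^(−Te/τ) = e^(−0.48/0.49) = 0.3755; trapped volume = 522.68 × 0.3755 = 196.27 mL.
Additional alveolar pressure from trapping ≈ V_trapped / C = 196.27 / 61.492 = 3.192 cmH2O.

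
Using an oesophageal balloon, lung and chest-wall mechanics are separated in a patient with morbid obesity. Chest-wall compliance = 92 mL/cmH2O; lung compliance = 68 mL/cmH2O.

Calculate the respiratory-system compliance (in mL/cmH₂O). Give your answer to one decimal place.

Lung and chest wall are elastances in series: 1/Crs = 1/CL + 1/Ccw.
1/Crs = 1/68 + 1/92 = 0.02558.
Crs = 39.093 mL/cmH2O.

39.1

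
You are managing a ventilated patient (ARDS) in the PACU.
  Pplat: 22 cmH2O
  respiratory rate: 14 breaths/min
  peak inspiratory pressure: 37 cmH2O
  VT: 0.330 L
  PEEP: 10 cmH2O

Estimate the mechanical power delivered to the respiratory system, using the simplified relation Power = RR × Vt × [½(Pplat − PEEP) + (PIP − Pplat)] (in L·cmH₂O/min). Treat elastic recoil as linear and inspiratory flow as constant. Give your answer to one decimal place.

Per-breath work = Vt × [½(Pplat−PEEP) + (PIP−Pplat)] = 0.330 × [0.5×12.0 + 15.0] = 0.330 × 21.0 = 6.93 L·cmH2O.
Power = 14 × 6.93 = 97.02 L·cmH2O/min.

97.0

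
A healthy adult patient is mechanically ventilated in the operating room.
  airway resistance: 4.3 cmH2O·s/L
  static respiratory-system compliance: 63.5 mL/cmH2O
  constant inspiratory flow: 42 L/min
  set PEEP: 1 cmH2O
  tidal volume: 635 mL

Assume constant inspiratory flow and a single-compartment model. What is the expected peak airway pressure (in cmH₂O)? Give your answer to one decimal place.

14.0

Flow: 42 L/min ÷ 60 = 0.7 L/s.
Equation of motion (constant flow): PIP = Vt/C + R·V̇ + PEEP.
PIP = 635/63.5 + 4.3×0.7 + 1 = 10.0 + 3.01 + 1 = 14.01 cmH2O.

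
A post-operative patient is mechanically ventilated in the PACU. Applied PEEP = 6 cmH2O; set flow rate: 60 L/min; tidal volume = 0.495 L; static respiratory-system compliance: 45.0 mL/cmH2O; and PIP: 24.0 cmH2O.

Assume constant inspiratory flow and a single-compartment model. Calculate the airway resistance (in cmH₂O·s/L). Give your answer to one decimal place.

Flow: 60 L/min ÷ 60 = 1 L/s.
Equation of motion (constant flow): PIP = Vt/C + R·V̇ + PEEP.
R·V̇ = PIP − Vt/C − PEEP = 24.0 − 495/45.0 − 6 = 24.0 − 11.0 − 6 = 7.0 cmH2O.
R = 7.0 / 1 = 7.0 cmH2O·s/L.

7.0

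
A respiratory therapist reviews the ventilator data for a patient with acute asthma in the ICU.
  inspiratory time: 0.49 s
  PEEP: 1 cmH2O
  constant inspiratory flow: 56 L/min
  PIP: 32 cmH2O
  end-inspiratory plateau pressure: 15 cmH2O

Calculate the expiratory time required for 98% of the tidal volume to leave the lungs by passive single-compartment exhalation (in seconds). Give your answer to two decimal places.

Flow: 56 L/min ÷ 60 = 0.9333 L/s.
Vt = flow × Ti = 0.9333 L/s × 0.49 s × 1000 mL/L = 457.32 mL.
R = (PIP − Pplat)/V̇ = (32 − 15) / 0.9333 = 17.0/0.9333 = 18.215 cmH2O·s/L.
C = Vt/(Pplat − PEEP) = 457.32 / (15 − 1) = 457.32/14.0 = 32.666 mL/cmH2O.
τ = R × C = 18.215 × 0.03267 L/cmH2O = 0.5951 s.
t = −τ·ln(1 − 0.98) = −0.5951·ln(0.02) = 2.328 s.

2.33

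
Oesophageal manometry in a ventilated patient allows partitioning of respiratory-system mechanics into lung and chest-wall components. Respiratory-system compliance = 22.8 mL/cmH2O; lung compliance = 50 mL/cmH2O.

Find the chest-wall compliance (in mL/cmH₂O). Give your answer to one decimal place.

1/Ccw = 1/Crs − 1/CL.
1/Ccw = 1/22.8 − 1/50 = 0.02386.
Ccw = 41.911 mL/cmH2O.

41.9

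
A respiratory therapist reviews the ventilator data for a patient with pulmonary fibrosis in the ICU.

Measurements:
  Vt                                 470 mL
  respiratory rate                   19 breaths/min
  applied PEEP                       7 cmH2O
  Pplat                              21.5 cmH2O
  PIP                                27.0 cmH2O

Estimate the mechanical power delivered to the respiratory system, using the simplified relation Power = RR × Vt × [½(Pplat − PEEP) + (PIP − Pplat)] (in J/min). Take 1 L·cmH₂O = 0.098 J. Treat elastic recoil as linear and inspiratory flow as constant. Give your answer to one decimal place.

11.2

Per-breath work = Vt × [½(Pplat−PEEP) + (PIP−Pplat)] = 0.470 × [0.5×14.5 + 5.5] = 0.470 × 12.75 = 5.993 L·cmH2O.
Power = 19 × 5.993 = 113.87 L·cmH2O/min.
× 0.098 J/(L·cmH2O) → 11.159 J/min.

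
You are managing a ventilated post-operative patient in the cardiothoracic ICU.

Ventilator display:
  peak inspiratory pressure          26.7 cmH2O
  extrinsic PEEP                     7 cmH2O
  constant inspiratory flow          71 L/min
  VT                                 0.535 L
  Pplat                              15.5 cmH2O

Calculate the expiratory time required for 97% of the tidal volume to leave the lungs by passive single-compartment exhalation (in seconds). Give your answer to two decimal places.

Flow: 71 L/min ÷ 60 = 1.1833 L/s.
R = (PIP − Pplat)/V̇ = (26.7 − 15.5) / 1.1833 = 11.2/1.1833 = 9.465 cmH2O·s/L.
C = Vt/(Pplat − PEEP) = 535.0 / (15.5 − 7) = 535.0/8.5 = 62.941 mL/cmH2O.
τ = R × C = 9.465 × 0.06294 L/cmH2O = 0.5957 s.
t = −τ·ln(1 − 0.97) = −0.5957·ln(0.03) = 2.089 s.

2.09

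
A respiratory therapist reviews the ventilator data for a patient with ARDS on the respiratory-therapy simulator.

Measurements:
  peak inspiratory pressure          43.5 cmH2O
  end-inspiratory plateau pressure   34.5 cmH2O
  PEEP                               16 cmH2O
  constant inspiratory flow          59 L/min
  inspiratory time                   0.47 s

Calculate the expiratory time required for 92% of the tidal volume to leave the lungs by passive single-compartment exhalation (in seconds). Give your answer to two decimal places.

Flow: 59 L/min ÷ 60 = 0.9833 L/s.
Vt = flow × Ti = 0.9833 L/s × 0.47 s × 1000 mL/L = 462.15 mL.
R = (PIP − Pplat)/V̇ = (43.5 − 34.5) / 0.9833 = 9.0/0.9833 = 9.153 cmH2O·s/L.
C = Vt/(Pplat − PEEP) = 462.15 / (34.5 − 16) = 462.15/18.5 = 24.981 mL/cmH2O.
τ = R × C = 9.153 × 0.02498 L/cmH2O = 0.2286 s.
t = −τ·ln(1 − 0.92) = −0.2286·ln(0.08) = 0.5774 s.

0.58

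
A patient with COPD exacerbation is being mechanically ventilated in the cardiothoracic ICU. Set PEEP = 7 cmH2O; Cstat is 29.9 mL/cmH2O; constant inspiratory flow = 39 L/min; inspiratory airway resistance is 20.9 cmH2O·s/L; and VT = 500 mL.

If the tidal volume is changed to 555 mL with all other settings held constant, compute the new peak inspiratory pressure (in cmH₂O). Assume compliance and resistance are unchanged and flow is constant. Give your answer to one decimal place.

39.1

Flow: 39 L/min ÷ 60 = 0.65 L/s.
PIP = Vt/C + R·V̇ + PEEP (constant-flow equation of motion).
Only the elastic term changes: ΔPIP = ΔVt / C = (555 − 500) / 29.9 = 1.839 cmH2O.
Original PIP = 500/29.9 + 20.9×0.65 + 7 = 37.307 cmH2O; new PIP = 37.307 + (1.839) = 39.146 cmH2O.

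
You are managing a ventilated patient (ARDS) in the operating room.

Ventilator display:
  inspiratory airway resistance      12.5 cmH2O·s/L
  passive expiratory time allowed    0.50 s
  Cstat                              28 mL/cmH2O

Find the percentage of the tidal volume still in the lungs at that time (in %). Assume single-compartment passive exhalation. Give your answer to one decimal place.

τ = R × C = 12.5 × 28 mL/cmH2O = 12.5 × 0.028 L/cmH2O = 0.35 s.
Passive exhalation: V(t)/V₀ = e^(−t/τ) = e^(−0.50/0.35) = 0.2397.
Fraction remaining = 0.2397 → 23.97%.

24.0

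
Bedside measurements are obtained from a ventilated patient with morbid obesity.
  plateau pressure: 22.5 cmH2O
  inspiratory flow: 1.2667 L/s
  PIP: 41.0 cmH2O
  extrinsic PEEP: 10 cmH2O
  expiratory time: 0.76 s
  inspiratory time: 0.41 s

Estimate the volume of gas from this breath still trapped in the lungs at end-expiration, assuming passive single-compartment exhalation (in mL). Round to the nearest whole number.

Vt = flow × Ti = 1.2667 L/s × 0.41 s × 1000 mL/L = 519.35 mL.
R = (PIP − Pplat)/V̇ = (41.0 − 22.5) / 1.2667 = 18.5/1.2667 = 14.605 cmH2O·s/L.
C = Vt/(Pplat − PEEP) = 519.35 / (22.5 − 10) = 519.35/12.5 = 41.548 mL/cmH2O.
τ = R × C = 14.605 × 0.04155 L/cmH2O = 0.6068 s.
Fraction remaining = e^(−Te/τ) = e^(−0.76/0.6068) = 0.2858.
Trapped volume = 519.35 × 0.2858 = 148.43 mL.

148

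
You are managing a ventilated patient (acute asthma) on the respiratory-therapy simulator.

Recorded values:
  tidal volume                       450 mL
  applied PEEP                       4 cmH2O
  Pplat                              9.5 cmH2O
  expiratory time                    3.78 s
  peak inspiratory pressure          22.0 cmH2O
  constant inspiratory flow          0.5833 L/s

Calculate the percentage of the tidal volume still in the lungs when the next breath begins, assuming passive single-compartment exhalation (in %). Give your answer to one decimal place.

R = (PIP − Pplat)/V̇ = (22.0 − 9.5) / 0.5833 = 12.5/0.5833 = 21.43 cmH2O·s/L.
C = Vt/(Pplat − PEEP) = 450.0 / (9.5 − 4) = 450.0/5.5 = 81.818 mL/cmH2O.
τ = R × C = 21.43 × 0.08182 L/cmH2O = 1.753 s.
Fraction remaining at end-expiration = e^(−Te/τ) = e^(−3.78/1.753) = 0.1158 → 11.58%.

11.6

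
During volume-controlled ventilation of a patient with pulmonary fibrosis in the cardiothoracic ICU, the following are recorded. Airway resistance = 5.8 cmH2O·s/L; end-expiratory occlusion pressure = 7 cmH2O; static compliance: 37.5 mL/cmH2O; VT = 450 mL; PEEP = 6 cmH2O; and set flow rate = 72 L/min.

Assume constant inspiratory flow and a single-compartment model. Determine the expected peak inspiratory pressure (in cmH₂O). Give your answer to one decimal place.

26.0

Flow: 72 L/min ÷ 60 = 1.2 L/s.
Total PEEP = 7 cmH2O (set 6 + intrinsic 1); this is the baseline alveolar pressure.
Equation of motion (constant flow): PIP = Vt/C + R·V̇ + PEEP.
PIP = 450/37.5 + 5.8×1.2 + 7 = 12.0 + 6.96 + 7 = 25.96 cmH2O.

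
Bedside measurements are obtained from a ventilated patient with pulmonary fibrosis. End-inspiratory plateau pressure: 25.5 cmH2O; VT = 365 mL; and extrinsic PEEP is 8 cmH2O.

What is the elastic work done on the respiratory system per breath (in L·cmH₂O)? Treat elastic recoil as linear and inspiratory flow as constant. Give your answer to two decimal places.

3.19

Elastic work ≈ ½ × (Pplat − PEEP) × Vt = 0.5 × (25.5 − 8) × 0.365 L = 0.5 × 17.5 × 0.365 = 3.194 L·cmH2O.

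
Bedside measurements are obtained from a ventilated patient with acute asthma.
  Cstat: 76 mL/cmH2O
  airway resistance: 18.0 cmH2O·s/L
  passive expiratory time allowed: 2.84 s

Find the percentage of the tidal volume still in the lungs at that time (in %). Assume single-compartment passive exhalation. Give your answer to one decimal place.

τ = R × C = 18.0 × 76 mL/cmH2O = 18.0 × 0.076 L/cmH2O = 1.368 s.
Passive exhalation: V(t)/V₀ = e^(−t/τ) = e^(−2.84/1.368) = 0.1254.
Fraction remaining = 0.1254 → 12.54%.

12.5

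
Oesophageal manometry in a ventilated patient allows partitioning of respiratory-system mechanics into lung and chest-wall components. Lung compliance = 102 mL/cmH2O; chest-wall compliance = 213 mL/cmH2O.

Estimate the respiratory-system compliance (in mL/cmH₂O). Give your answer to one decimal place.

69.0

Lung and chest wall are elastances in series: 1/Crs = 1/CL + 1/Ccw.
1/Crs = 1/102 + 1/213 = 0.0145.
Crs = 68.966 mL/cmH2O.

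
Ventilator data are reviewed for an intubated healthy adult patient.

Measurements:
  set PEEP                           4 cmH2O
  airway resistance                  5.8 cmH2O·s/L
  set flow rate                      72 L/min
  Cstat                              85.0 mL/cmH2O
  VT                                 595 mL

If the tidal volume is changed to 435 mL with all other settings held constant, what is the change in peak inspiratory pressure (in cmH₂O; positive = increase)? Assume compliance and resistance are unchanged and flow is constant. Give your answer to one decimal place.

PIP = Vt/C + R·V̇ + PEEP (constant-flow equation of motion).
Only the elastic term changes: ΔPIP = ΔVt / C = (435 − 595) / 85.0 = -1.882 cmH2O.

-1.9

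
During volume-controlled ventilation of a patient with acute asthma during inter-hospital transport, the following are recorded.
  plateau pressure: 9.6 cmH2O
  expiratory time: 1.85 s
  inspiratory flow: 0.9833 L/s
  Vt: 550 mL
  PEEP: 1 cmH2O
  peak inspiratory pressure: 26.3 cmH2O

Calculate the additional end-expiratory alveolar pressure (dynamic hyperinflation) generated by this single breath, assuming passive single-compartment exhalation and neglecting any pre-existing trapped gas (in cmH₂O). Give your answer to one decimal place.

1.6

R = (PIP − Pplat)/V̇ = (26.3 − 9.6) / 0.9833 = 16.7/0.9833 = 16.984 cmH2O·s/L.
C = Vt/(Pplat − PEEP) = 550.0 / (9.6 − 1) = 550.0/8.6 = 63.953 mL/cmH2O.
τ = R × C = 16.984 × 0.06395 L/cmH2O = 1.086 s.
Fraction remaining = e^(−Te/τ) = e^(−1.85/1.086) = 0.182; trapped volume = 550.0 × 0.182 = 100.1 mL.
Additional alveolar pressure from trapping ≈ V_trapped / C = 100.1 / 63.953 = 1.565 cmH2O.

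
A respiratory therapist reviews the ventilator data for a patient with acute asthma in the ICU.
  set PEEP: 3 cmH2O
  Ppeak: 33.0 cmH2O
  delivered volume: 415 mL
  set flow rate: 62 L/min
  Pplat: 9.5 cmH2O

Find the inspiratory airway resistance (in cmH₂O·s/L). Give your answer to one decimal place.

22.7

Flow: 62 L/min ÷ 60 = 1.0333 L/s.
Raw = (PIP − Pplat) / flow = (33.0 − 9.5) / 1.0333 = 23.5 / 1.0333 = 22.743 cmH2O·s/L.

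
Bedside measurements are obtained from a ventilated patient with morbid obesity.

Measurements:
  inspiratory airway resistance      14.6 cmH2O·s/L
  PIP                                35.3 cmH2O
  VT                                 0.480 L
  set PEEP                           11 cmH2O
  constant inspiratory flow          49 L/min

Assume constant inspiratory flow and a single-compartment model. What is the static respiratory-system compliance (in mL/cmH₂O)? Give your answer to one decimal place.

38.8

Flow: 49 L/min ÷ 60 = 0.8167 L/s.
Equation of motion (constant flow): PIP = Vt/C + R·V̇ + PEEP.
Vt/C = PIP − R·V̇ − PEEP = 35.3 − 14.6×0.8167 − 11 = 35.3 − 11.924 − 11 = 12.376 cmH2O.
C = Vt / 12.376 = 480 / 12.376 = 38.785 mL/cmH2O.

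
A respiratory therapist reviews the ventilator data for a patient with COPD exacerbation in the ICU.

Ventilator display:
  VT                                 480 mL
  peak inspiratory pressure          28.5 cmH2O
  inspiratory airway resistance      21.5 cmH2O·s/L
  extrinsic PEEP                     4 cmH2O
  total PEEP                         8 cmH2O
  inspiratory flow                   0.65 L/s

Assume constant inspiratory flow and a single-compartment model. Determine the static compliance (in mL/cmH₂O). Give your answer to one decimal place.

73.6

Total PEEP = 8 cmH2O (set 4 + intrinsic 4); this is the baseline alveolar pressure.
Equation of motion (constant flow): PIP = Vt/C + R·V̇ + PEEP.
Vt/C = PIP − R·V̇ − PEEP = 28.5 − 21.5×0.65 − 8 = 28.5 − 13.975 − 8 = 6.525 cmH2O.
C = Vt / 6.525 = 480 / 6.525 = 73.563 mL/cmH2O.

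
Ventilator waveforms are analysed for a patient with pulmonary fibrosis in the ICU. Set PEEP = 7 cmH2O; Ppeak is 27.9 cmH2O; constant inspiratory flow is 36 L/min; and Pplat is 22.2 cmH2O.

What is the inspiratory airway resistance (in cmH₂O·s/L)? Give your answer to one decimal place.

Flow: 36 L/min ÷ 60 = 0.6 L/s.
Raw = (PIP − Pplat) / flow = (27.9 − 22.2) / 0.6 = 5.7 / 0.6 = 9.5 cmH2O·s/L.

9.5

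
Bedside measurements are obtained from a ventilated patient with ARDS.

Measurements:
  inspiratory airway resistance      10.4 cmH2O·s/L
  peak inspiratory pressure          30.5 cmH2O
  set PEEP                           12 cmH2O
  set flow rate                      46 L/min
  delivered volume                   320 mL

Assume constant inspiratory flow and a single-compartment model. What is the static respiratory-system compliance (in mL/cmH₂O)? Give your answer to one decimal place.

30.4

Flow: 46 L/min ÷ 60 = 0.7667 L/s.
Equation of motion (constant flow): PIP = Vt/C + R·V̇ + PEEP.
Vt/C = PIP − R·V̇ − PEEP = 30.5 − 10.4×0.7667 − 12 = 30.5 − 7.974 − 12 = 10.526 cmH2O.
C = Vt / 10.526 = 320 / 10.526 = 30.401 mL/cmH2O.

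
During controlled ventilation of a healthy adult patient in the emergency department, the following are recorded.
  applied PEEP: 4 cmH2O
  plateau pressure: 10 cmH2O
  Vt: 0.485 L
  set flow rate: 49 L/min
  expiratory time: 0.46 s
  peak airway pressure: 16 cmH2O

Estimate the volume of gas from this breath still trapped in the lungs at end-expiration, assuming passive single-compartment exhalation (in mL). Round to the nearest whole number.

224

Flow: 49 L/min ÷ 60 = 0.8167 L/s.
R = (PIP − Pplat)/V̇ = (16 − 10) / 0.8167 = 6.0/0.8167 = 7.347 cmH2O·s/L.
C = Vt/(Pplat − PEEP) = 485.0 / (10 − 4) = 485.0/6.0 = 80.833 mL/cmH2O.
τ = R × C = 7.347 × 0.08083 L/cmH2O = 0.5939 s.
Fraction remaining = e^(−Te/τ) = e^(−0.46/0.5939) = 0.4609.
Trapped volume = 485.0 × 0.4609 = 223.54 mL.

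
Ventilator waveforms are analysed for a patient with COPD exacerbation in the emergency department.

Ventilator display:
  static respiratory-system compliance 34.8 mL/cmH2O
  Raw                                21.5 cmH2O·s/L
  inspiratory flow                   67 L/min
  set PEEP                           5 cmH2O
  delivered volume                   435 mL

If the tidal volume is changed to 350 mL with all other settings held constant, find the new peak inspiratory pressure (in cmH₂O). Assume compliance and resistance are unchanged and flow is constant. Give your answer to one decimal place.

39.1

Flow: 67 L/min ÷ 60 = 1.1167 L/s.
PIP = Vt/C + R·V̇ + PEEP (constant-flow equation of motion).
Only the elastic term changes: ΔPIP = ΔVt / C = (350 − 435) / 34.8 = -2.443 cmH2O.
Original PIP = 435/34.8 + 21.5×1.1167 + 5 = 41.509 cmH2O; new PIP = 41.509 + (-2.443) = 39.066 cmH2O.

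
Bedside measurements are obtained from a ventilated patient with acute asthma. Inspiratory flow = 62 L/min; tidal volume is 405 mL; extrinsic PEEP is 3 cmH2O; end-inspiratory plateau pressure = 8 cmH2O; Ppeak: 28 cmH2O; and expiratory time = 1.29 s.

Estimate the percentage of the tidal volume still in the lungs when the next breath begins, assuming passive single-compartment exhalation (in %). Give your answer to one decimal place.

Flow: 62 L/min ÷ 60 = 1.0333 L/s.
R = (PIP − Pplat)/V̇ = (28 − 8) / 1.0333 = 20.0/1.0333 = 19.355 cmH2O·s/L.
C = Vt/(Pplat − PEEP) = 405.0 / (8 − 3) = 405.0/5.0 = 81.0 mL/cmH2O.
τ = R × C = 19.355 × 0.081 L/cmH2O = 1.568 s.
Fraction remaining at end-expiration = e^(−Te/τ) = e^(−1.29/1.568) = 0.4392 → 43.92%.

43.9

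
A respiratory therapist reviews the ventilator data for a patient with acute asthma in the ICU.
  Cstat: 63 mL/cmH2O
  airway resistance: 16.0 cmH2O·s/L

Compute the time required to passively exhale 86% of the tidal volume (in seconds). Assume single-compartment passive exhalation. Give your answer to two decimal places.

1.98

τ = R × C = 16.0 × 63 mL/cmH2O = 16.0 × 0.063 L/cmH2O = 1.008 s.
Exhaled fraction f = 1 − e^(−t/τ) → t = −τ·ln(1 − f) = −1.008·ln(0.14) = 1.982 s.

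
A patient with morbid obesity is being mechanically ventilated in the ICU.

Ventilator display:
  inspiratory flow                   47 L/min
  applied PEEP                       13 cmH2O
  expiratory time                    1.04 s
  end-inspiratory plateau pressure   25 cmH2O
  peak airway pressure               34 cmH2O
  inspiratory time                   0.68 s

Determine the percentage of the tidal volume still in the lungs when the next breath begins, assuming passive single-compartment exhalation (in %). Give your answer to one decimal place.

13.0

Flow: 47 L/min ÷ 60 = 0.7833 L/s.
Vt = flow × Ti = 0.7833 L/s × 0.68 s × 1000 mL/L = 532.64 mL.
R = (PIP − Pplat)/V̇ = (34 − 25) / 0.7833 = 9.0/0.7833 = 11.49 cmH2O·s/L.
C = Vt/(Pplat − PEEP) = 532.64 / (25 − 13) = 532.64/12.0 = 44.387 mL/cmH2O.
τ = R × C = 11.49 × 0.04439 L/cmH2O = 0.51 s.
Fraction remaining at end-expiration = e^(−Te/τ) = e^(−1.04/0.51) = 0.1301 → 13.01%.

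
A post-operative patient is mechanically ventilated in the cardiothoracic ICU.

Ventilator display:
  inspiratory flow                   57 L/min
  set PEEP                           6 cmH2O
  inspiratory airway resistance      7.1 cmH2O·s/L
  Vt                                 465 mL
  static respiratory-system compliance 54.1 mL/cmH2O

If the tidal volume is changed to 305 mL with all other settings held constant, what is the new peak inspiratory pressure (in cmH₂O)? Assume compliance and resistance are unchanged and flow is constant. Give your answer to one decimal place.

18.4

Flow: 57 L/min ÷ 60 = 0.95 L/s.
PIP = Vt/C + R·V̇ + PEEP (constant-flow equation of motion).
Only the elastic term changes: ΔPIP = ΔVt / C = (305 − 465) / 54.1 = -2.957 cmH2O.
Original PIP = 465/54.1 + 7.1×0.95 + 6 = 21.34 cmH2O; new PIP = 21.34 + (-2.957) = 18.383 cmH2O.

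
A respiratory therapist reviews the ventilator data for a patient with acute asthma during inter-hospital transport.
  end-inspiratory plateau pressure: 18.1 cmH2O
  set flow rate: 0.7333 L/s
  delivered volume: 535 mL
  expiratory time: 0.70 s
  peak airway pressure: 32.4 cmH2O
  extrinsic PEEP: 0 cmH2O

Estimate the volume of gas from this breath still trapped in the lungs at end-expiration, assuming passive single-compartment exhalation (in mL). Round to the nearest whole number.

R = (PIP − Pplat)/V̇ = (32.4 − 18.1) / 0.7333 = 14.3/0.7333 = 19.501 cmH2O·s/L.
C = Vt/(Pplat − PEEP) = 535.0 / (18.1 − 0) = 535.0/18.1 = 29.558 mL/cmH2O.
τ = R × C = 19.501 × 0.02956 L/cmH2O = 0.5764 s.
Fraction remaining = e^(−Te/τ) = e^(−0.70/0.5764) = 0.2969.
Trapped volume = 535.0 × 0.2969 = 158.84 mL.

159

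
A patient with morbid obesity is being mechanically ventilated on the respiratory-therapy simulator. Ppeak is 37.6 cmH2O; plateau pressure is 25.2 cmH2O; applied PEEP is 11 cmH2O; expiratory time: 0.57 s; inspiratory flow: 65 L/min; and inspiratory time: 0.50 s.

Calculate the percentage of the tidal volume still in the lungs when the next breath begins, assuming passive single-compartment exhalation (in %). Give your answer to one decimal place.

Flow: 65 L/min ÷ 60 = 1.0833 L/s.
Vt = flow × Ti = 1.0833 L/s × 0.50 s × 1000 mL/L = 541.65 mL.
R = (PIP − Pplat)/V̇ = (37.6 − 25.2) / 1.0833 = 12.4/1.0833 = 11.447 cmH2O·s/L.
C = Vt/(Pplat − PEEP) = 541.65 / (25.2 − 11) = 541.65/14.2 = 38.144 mL/cmH2O.
τ = R × C = 11.447 × 0.03814 L/cmH2O = 0.4366 s.
Fraction remaining at end-expiration = e^(−Te/τ) = e^(−0.57/0.4366) = 0.271 → 27.1%.

27.1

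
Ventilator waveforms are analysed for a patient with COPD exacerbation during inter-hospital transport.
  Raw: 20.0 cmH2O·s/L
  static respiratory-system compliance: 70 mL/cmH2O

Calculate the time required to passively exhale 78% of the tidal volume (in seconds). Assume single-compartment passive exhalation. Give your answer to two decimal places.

2.12

τ = R × C = 20.0 × 70 mL/cmH2O = 20.0 × 0.070 L/cmH2O = 1.4 s.
Exhaled fraction f = 1 − e^(−t/τ) → t = −τ·ln(1 − f) = −1.4·ln(0.22) = 2.12 s.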